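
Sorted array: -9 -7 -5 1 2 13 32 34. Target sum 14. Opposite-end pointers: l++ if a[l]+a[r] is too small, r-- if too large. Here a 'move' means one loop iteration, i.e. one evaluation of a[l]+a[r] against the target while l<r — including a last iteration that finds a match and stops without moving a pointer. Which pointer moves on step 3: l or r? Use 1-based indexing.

l

l=1 r=8: -9+34=25 >14, r--
l=1 r=7: -9+32=23 >14, r--
l=1 r=6: -9+13=4 <14, l++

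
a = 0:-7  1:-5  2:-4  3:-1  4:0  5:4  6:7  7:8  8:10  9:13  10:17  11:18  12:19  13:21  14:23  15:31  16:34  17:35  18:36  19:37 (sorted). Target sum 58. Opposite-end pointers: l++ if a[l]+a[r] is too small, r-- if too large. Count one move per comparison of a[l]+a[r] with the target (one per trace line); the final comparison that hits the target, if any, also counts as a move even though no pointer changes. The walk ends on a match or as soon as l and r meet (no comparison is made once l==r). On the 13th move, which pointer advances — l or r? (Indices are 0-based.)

[0,19] -7+37=30 <58 → l++
[1,19] -5+37=32 <58 → l++
[2,19] -4+37=33 <58 → l++
[3,19] -1+37=36 <58 → l++
[4,19] 0+37=37 <58 → l++
[5,19] 4+37=41 <58 → l++
[6,19] 7+37=44 <58 → l++
[7,19] 8+37=45 <58 → l++
[8,19] 10+37=47 <58 → l++
[9,19] 13+37=50 <58 → l++
[10,19] 17+37=54 <58 → l++
[11,19] 18+37=55 <58 → l++
[12,19] 19+37=56 <58 → l++

l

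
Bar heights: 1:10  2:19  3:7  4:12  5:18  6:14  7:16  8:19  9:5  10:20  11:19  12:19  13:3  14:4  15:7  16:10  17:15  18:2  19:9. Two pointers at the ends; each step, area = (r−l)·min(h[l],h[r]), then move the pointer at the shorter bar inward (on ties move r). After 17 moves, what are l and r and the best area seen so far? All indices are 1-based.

l=9, r=10, best area=225

[1,19] min(10,9)*18=162 best=162 * → r--
[1,18] min(10,2)*17=34 best=162 → r--
[1,17] min(10,15)*16=160 best=162 → l++
[2,17] min(19,15)*15=225 best=225 * → r--
[2,16] min(19,10)*14=140 best=225 → r--
[2,15] min(19,7)*13=91 best=225 → r--
[2,14] min(19,4)*12=48 best=225 → r--
[2,13] min(19,3)*11=33 best=225 → r--
[2,12] min(19,19)*10=190 best=225 → r--
[2,11] min(19,19)*9=171 best=225 → r--
[2,10] min(19,20)*8=152 best=225 → l++
[3,10] min(7,20)*7=49 best=225 → l++
[4,10] min(12,20)*6=72 best=225 → l++
[5,10] min(18,20)*5=90 best=225 → l++
[6,10] min(14,20)*4=56 best=225 → l++
[7,10] min(16,20)*3=48 best=225 → l++
[8,10] min(19,20)*2=38 best=225 → l++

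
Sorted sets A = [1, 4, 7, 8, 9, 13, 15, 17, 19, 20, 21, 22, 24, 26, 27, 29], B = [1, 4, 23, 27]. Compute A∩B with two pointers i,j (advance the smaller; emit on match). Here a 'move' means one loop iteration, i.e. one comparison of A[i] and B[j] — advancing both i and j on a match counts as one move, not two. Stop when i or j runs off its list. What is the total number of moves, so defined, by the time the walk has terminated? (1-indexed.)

[i=1,j=1] 1==1 emit → i++,j++
[i=2,j=2] 4==4 emit → i++,j++
[i=3,j=3] 7<23 → i++
[i=4,j=3] 8<23 → i++
[i=5,j=3] 9<23 → i++
[i=6,j=3] 13<23 → i++
[i=7,j=3] 15<23 → i++
[i=8,j=3] 17<23 → i++
[i=9,j=3] 19<23 → i++
[i=10,j=3] 20<23 → i++
[i=11,j=3] 21<23 → i++
[i=12,j=3] 22<23 → i++
[i=13,j=3] 24>23 → j++
[i=13,j=4] 24<27 → i++
[i=14,j=4] 26<27 → i++
[i=15,j=4] 27==27 emit → i++,j++

16 moves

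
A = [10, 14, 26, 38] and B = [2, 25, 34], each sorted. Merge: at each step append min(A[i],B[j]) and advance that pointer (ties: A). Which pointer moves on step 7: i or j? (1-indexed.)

i=1 j=1: A[i]=10>B[j]=2 take 2, j++
i=1 j=2: A[i]=10<=B[j]=25 take 10, i++
i=2 j=2: A[i]=14<=B[j]=25 take 14, i++
i=3 j=2: A[i]=26>B[j]=25 take 25, j++
i=3 j=3: A[i]=26<=B[j]=34 take 26, i++
i=4 j=3: A[i]=38>B[j]=34 take 34, j++
i=4 j=4: B done, take A[i]=38, i++

i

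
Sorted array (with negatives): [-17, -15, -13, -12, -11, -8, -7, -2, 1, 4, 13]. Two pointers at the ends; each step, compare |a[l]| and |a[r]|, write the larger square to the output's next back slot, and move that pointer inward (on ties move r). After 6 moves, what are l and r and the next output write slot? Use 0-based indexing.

l=0 r=10: |-17|>|13| out[10]=289, l++
l=1 r=10: |-15|>|13| out[9]=225, l++
l=2 r=10: |-13|<=|13| out[8]=169, r--
l=2 r=9: |-13|>|4| out[7]=169, l++
l=3 r=9: |-12|>|4| out[6]=144, l++
l=4 r=9: |-11|>|4| out[5]=121, l++

l=5, r=9, next write slot=4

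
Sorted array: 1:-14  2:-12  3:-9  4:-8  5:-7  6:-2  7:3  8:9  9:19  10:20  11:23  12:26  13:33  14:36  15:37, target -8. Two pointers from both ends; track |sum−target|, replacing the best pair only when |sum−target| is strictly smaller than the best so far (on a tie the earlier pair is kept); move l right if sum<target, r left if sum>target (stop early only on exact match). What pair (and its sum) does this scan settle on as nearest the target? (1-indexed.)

pair (-12, 3) with sum -9 (|Δ|=1)

l=1 r=15: -14+37=23 d=31 *, r--
l=1 r=14: -14+36=22 d=30 *, r--
l=1 r=13: -14+33=19 d=27 *, r--
l=1 r=12: -14+26=12 d=20 *, r--
l=1 r=11: -14+23=9 d=17 *, r--
l=1 r=10: -14+20=6 d=14 *, r--
l=1 r=9: -14+19=5 d=13 *, r--
l=1 r=8: -14+9=-5 d=3 *, r--
l=1 r=7: -14+3=-11 d=3, l++
l=2 r=7: -12+3=-9 d=1 *, l++
l=3 r=7: -9+3=-6 d=2, r--
l=3 r=6: -9+-2=-11 d=3, l++
l=4 r=6: -8+-2=-10 d=2, l++
l=5 r=6: -7+-2=-9 d=1, l++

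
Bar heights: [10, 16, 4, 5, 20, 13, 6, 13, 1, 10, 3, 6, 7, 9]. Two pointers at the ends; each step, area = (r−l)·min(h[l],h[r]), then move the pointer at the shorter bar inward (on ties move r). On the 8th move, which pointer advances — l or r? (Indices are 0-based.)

r

[0,13] min(10,9)*13=117 best=117 * → r--
[0,12] min(10,7)*12=84 best=117 → r--
[0,11] min(10,6)*11=66 best=117 → r--
[0,10] min(10,3)*10=30 best=117 → r--
[0,9] min(10,10)*9=90 best=117 → r--
[0,8] min(10,1)*8=8 best=117 → r--
[0,7] min(10,13)*7=70 best=117 → l++
[1,7] min(16,13)*6=78 best=117 → r--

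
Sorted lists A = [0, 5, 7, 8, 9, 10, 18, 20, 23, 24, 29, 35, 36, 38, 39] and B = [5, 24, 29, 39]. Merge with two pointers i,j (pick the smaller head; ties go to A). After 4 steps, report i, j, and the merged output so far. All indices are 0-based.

i=0 j=0: A[i]=0<=B[j]=5 take 0, i++
i=1 j=0: A[i]=5<=B[j]=5 take 5, i++
i=2 j=0: A[i]=7>B[j]=5 take 5, j++
i=2 j=1: A[i]=7<=B[j]=24 take 7, i++

i=3, j=1, merged so far=[0, 5, 5, 7]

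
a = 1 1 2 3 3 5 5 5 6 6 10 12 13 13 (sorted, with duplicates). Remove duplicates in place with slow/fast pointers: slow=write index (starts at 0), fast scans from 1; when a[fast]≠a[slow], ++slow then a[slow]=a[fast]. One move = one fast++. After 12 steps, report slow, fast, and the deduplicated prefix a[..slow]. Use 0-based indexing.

slow=7, fast=13, prefix=[1, 2, 3, 5, 6, 10, 12, 13]

(s=0,f=1) a[fast]=1=a[slow] dup → fast++
(s=0,f=2) a[fast]=2≠a[slow]=1 write a[1]=2 → slow++,fast++
(s=1,f=3) a[fast]=3≠a[slow]=2 write a[2]=3 → slow++,fast++
(s=2,f=4) a[fast]=3=a[slow] dup → fast++
(s=2,f=5) a[fast]=5≠a[slow]=3 write a[3]=5 → slow++,fast++
(s=3,f=6) a[fast]=5=a[slow] dup → fast++
(s=3,f=7) a[fast]=5=a[slow] dup → fast++
(s=3,f=8) a[fast]=6≠a[slow]=5 write a[4]=6 → slow++,fast++
(s=4,f=9) a[fast]=6=a[slow] dup → fast++
(s=4,f=10) a[fast]=10≠a[slow]=6 write a[5]=10 → slow++,fast++
(s=5,f=11) a[fast]=12≠a[slow]=10 write a[6]=12 → slow++,fast++
(s=6,f=12) a[fast]=13≠a[slow]=12 write a[7]=13 → slow++,fast++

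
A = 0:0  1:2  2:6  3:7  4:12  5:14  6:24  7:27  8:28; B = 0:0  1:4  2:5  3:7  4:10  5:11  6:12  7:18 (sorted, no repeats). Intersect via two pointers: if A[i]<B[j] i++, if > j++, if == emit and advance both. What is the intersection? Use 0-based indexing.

intersection = [0, 7, 12]

[i=0,j=0] 0==0 emit → i++,j++
[i=1,j=1] 2<4 → i++
[i=2,j=1] 6>4 → j++
[i=2,j=2] 6>5 → j++
[i=2,j=3] 6<7 → i++
[i=3,j=3] 7==7 emit → i++,j++
[i=4,j=4] 12>10 → j++
[i=4,j=5] 12>11 → j++
[i=4,j=6] 12==12 emit → i++,j++
[i=5,j=7] 14<18 → i++
[i=6,j=7] 24>18 → j++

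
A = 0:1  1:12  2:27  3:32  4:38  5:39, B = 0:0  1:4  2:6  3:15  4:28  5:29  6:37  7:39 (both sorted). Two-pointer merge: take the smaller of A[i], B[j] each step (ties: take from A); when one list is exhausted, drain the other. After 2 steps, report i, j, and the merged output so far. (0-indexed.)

i=1, j=1, merged so far=[0, 1]

i=0 j=0: A[i]=1>B[j]=0 take 0, j++
i=0 j=1: A[i]=1<=B[j]=4 take 1, i++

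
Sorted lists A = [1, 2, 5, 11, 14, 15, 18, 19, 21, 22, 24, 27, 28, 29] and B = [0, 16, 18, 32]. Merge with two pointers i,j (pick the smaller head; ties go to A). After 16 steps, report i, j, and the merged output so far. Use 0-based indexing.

i=13, j=3, merged so far=[0, 1, 2, 5, 11, 14, 15, 16, 18, 18, 19, 21, 22, 24, 27, 28]

i=0 j=0: A[i]=1>B[j]=0 take 0, j++
i=0 j=1: A[i]=1<=B[j]=16 take 1, i++
i=1 j=1: A[i]=2<=B[j]=16 take 2, i++
i=2 j=1: A[i]=5<=B[j]=16 take 5, i++
i=3 j=1: A[i]=11<=B[j]=16 take 11, i++
i=4 j=1: A[i]=14<=B[j]=16 take 14, i++
i=5 j=1: A[i]=15<=B[j]=16 take 15, i++
i=6 j=1: A[i]=18>B[j]=16 take 16, j++
i=6 j=2: A[i]=18<=B[j]=18 take 18, i++
i=7 j=2: A[i]=19>B[j]=18 take 18, j++
i=7 j=3: A[i]=19<=B[j]=32 take 19, i++
i=8 j=3: A[i]=21<=B[j]=32 take 21, i++
i=9 j=3: A[i]=22<=B[j]=32 take 22, i++
i=10 j=3: A[i]=24<=B[j]=32 take 24, i++
i=11 j=3: A[i]=27<=B[j]=32 take 27, i++
i=12 j=3: A[i]=28<=B[j]=32 take 28, i++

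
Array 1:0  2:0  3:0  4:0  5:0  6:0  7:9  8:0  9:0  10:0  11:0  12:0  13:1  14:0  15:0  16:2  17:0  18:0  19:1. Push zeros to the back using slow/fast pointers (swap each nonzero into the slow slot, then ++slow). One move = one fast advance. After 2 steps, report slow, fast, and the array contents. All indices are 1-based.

slow=1, fast=3, a=[0, 0, 0, 0, 0, 0, 9, 0, 0, 0, 0, 0, 1, 0, 0, 2, 0, 0, 1]

(s=1,f=1) a[fast]=0 → fast++
(s=1,f=2) a[fast]=0 → fast++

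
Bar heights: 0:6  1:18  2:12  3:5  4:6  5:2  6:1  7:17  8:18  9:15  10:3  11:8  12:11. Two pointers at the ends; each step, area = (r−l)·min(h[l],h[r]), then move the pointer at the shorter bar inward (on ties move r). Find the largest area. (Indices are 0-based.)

max area = 126

[0,12] min(6,11)*12=72 best=72 * → l++
[1,12] min(18,11)*11=121 best=121 * → r--
[1,11] min(18,8)*10=80 best=121 → r--
[1,10] min(18,3)*9=27 best=121 → r--
[1,9] min(18,15)*8=120 best=121 → r--
[1,8] min(18,18)*7=126 best=126 * → r--
[1,7] min(18,17)*6=102 best=126 → r--
[1,6] min(18,1)*5=5 best=126 → r--
[1,5] min(18,2)*4=8 best=126 → r--
[1,4] min(18,6)*3=18 best=126 → r--
[1,3] min(18,5)*2=10 best=126 → r--
[1,2] min(18,12)*1=12 best=126 → r--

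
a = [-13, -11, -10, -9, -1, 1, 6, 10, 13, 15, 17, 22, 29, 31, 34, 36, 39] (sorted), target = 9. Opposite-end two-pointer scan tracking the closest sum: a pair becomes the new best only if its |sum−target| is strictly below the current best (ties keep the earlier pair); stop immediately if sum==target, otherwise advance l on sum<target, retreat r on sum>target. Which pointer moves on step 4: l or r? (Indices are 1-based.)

r

[1,17] -13+39=26 d=17 * → r--
[1,16] -13+36=23 d=14 * → r--
[1,15] -13+34=21 d=12 * → r--
[1,14] -13+31=18 d=9 * → r--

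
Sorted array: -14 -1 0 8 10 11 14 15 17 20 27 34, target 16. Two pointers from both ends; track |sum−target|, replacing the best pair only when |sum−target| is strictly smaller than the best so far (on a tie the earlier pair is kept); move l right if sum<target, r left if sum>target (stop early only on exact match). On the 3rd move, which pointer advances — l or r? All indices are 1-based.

[1,12] -14+34=20 d=4 * → r--
[1,11] -14+27=13 d=3 * → l++
[2,11] -1+27=26 d=10 → r--

r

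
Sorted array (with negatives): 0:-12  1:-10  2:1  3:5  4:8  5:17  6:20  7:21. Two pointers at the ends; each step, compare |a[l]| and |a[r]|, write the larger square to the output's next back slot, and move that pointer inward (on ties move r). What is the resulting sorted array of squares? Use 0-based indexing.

[0,7] |-12|<=|21| out[7]=441 → r--
[0,6] |-12|<=|20| out[6]=400 → r--
[0,5] |-12|<=|17| out[5]=289 → r--
[0,4] |-12|>|8| out[4]=144 → l++
[1,4] |-10|>|8| out[3]=100 → l++
[2,4] |1|<=|8| out[2]=64 → r--
[2,3] |1|<=|5| out[1]=25 → r--
[2,2] |1|<=|1| out[0]=1 → r--

[1, 25, 64, 100, 144, 289, 400, 441]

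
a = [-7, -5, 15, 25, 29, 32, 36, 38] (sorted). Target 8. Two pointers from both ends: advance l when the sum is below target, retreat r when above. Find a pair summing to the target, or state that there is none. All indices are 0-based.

(-7, 15)

[0,7] -7+38=31 >8 → r--
[0,6] -7+36=29 >8 → r--
[0,5] -7+32=25 >8 → r--
[0,4] -7+29=22 >8 → r--
[0,3] -7+25=18 >8 → r--
[0,2] -7+15=8 → found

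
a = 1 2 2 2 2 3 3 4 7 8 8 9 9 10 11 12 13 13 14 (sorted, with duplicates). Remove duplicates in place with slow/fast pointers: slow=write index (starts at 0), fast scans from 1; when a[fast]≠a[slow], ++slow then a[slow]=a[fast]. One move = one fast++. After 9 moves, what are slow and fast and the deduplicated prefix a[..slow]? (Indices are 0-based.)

(s=0,f=1) a[fast]=2≠a[slow]=1 write a[1]=2 → slow++,fast++
(s=1,f=2) a[fast]=2=a[slow] dup → fast++
(s=1,f=3) a[fast]=2=a[slow] dup → fast++
(s=1,f=4) a[fast]=2=a[slow] dup → fast++
(s=1,f=5) a[fast]=3≠a[slow]=2 write a[2]=3 → slow++,fast++
(s=2,f=6) a[fast]=3=a[slow] dup → fast++
(s=2,f=7) a[fast]=4≠a[slow]=3 write a[3]=4 → slow++,fast++
(s=3,f=8) a[fast]=7≠a[slow]=4 write a[4]=7 → slow++,fast++
(s=4,f=9) a[fast]=8≠a[slow]=7 write a[5]=8 → slow++,fast++

slow=5, fast=10, prefix=[1, 2, 3, 4, 7, 8]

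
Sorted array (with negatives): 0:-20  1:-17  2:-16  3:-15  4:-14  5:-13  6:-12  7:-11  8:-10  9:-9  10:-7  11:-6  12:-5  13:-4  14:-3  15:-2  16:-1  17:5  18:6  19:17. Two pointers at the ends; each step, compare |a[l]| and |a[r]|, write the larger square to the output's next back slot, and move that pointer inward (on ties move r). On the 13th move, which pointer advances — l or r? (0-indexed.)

[0,19] |-20|>|17| out[19]=400 → l++
[1,19] |-17|<=|17| out[18]=289 → r--
[1,18] |-17|>|6| out[17]=289 → l++
[2,18] |-16|>|6| out[16]=256 → l++
[3,18] |-15|>|6| out[15]=225 → l++
[4,18] |-14|>|6| out[14]=196 → l++
[5,18] |-13|>|6| out[13]=169 → l++
[6,18] |-12|>|6| out[12]=144 → l++
[7,18] |-11|>|6| out[11]=121 → l++
[8,18] |-10|>|6| out[10]=100 → l++
[9,18] |-9|>|6| out[9]=81 → l++
[10,18] |-7|>|6| out[8]=49 → l++
[11,18] |-6|<=|6| out[7]=36 → r--

r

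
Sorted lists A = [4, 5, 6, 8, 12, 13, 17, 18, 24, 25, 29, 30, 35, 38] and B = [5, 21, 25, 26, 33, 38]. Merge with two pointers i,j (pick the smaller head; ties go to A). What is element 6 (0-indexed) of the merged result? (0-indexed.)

[i=0,j=0] A[i]=4<=B[j]=5 take 4 → i++
[i=1,j=0] A[i]=5<=B[j]=5 take 5 → i++
[i=2,j=0] A[i]=6>B[j]=5 take 5 → j++
[i=2,j=1] A[i]=6<=B[j]=21 take 6 → i++
[i=3,j=1] A[i]=8<=B[j]=21 take 8 → i++
[i=4,j=1] A[i]=12<=B[j]=21 take 12 → i++
[i=5,j=1] A[i]=13<=B[j]=21 take 13 → i++
[i=6,j=1] A[i]=17<=B[j]=21 take 17 → i++
[i=7,j=1] A[i]=18<=B[j]=21 take 18 → i++
[i=8,j=1] A[i]=24>B[j]=21 take 21 → j++
[i=8,j=2] A[i]=24<=B[j]=25 take 24 → i++
[i=9,j=2] A[i]=25<=B[j]=25 take 25 → i++
[i=10,j=2] A[i]=29>B[j]=25 take 25 → j++
[i=10,j=3] A[i]=29>B[j]=26 take 26 → j++
[i=10,j=4] A[i]=29<=B[j]=33 take 29 → i++
[i=11,j=4] A[i]=30<=B[j]=33 take 30 → i++
[i=12,j=4] A[i]=35>B[j]=33 take 33 → j++
[i=12,j=5] A[i]=35<=B[j]=38 take 35 → i++
[i=13,j=5] A[i]=38<=B[j]=38 take 38 → i++
[i=14,j=5] A done, take B[j]=38 → j++

merged[6] = 13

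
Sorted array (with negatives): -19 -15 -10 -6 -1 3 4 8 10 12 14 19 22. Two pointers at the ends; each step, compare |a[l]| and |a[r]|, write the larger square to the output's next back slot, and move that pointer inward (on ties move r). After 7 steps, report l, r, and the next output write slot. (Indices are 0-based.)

[0,12] |-19|<=|22| out[12]=484 → r--
[0,11] |-19|<=|19| out[11]=361 → r--
[0,10] |-19|>|14| out[10]=361 → l++
[1,10] |-15|>|14| out[9]=225 → l++
[2,10] |-10|<=|14| out[8]=196 → r--
[2,9] |-10|<=|12| out[7]=144 → r--
[2,8] |-10|<=|10| out[6]=100 → r--

l=2, r=7, next write slot=5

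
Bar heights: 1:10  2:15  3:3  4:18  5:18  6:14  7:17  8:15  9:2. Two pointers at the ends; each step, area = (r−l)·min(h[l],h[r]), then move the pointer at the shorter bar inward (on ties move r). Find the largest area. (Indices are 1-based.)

max area = 90

l=1 r=9: min(10,2)*8=16 best=16 *, r--
l=1 r=8: min(10,15)*7=70 best=70 *, l++
l=2 r=8: min(15,15)*6=90 best=90 *, r--
l=2 r=7: min(15,17)*5=75 best=90, l++
l=3 r=7: min(3,17)*4=12 best=90, l++
l=4 r=7: min(18,17)*3=51 best=90, r--
l=4 r=6: min(18,14)*2=28 best=90, r--
l=4 r=5: min(18,18)*1=18 best=90, r--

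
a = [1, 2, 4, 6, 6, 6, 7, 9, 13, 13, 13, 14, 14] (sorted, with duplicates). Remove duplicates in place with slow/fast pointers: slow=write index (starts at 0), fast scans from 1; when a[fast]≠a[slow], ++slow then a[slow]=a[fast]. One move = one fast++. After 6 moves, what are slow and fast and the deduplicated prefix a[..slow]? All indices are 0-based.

slow=4, fast=7, prefix=[1, 2, 4, 6, 7]

slow=0 fast=1: a[fast]=2≠a[slow]=1 write a[1]=2, slow++,fast++
slow=1 fast=2: a[fast]=4≠a[slow]=2 write a[2]=4, slow++,fast++
slow=2 fast=3: a[fast]=6≠a[slow]=4 write a[3]=6, slow++,fast++
slow=3 fast=4: a[fast]=6=a[slow] dup, fast++
slow=3 fast=5: a[fast]=6=a[slow] dup, fast++
slow=3 fast=6: a[fast]=7≠a[slow]=6 write a[4]=7, slow++,fast++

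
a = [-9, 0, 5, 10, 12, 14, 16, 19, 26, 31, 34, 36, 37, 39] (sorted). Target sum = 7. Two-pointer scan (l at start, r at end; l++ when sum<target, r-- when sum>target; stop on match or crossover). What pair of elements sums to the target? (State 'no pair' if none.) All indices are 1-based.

(-9, 16)

[1,14] -9+39=30 >7 → r--
[1,13] -9+37=28 >7 → r--
[1,12] -9+36=27 >7 → r--
[1,11] -9+34=25 >7 → r--
[1,10] -9+31=22 >7 → r--
[1,9] -9+26=17 >7 → r--
[1,8] -9+19=10 >7 → r--
[1,7] -9+16=7 → found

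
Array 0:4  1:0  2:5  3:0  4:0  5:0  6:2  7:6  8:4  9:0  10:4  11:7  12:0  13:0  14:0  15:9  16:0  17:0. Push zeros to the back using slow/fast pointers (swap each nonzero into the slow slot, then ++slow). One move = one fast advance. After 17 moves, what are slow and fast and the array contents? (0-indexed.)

slow=8, fast=17, a=[4, 5, 2, 6, 4, 4, 7, 9, 0, 0, 0, 0, 0, 0, 0, 0, 0, 0]

slow=0 fast=0: a[fast]=4≠0 swap→a[0]=4, slow++,fast++
slow=1 fast=1: a[fast]=0, fast++
slow=1 fast=2: a[fast]=5≠0 swap→a[1]=5, slow++,fast++
slow=2 fast=3: a[fast]=0, fast++
slow=2 fast=4: a[fast]=0, fast++
slow=2 fast=5: a[fast]=0, fast++
slow=2 fast=6: a[fast]=2≠0 swap→a[2]=2, slow++,fast++
slow=3 fast=7: a[fast]=6≠0 swap→a[3]=6, slow++,fast++
slow=4 fast=8: a[fast]=4≠0 swap→a[4]=4, slow++,fast++
slow=5 fast=9: a[fast]=0, fast++
slow=5 fast=10: a[fast]=4≠0 swap→a[5]=4, slow++,fast++
slow=6 fast=11: a[fast]=7≠0 swap→a[6]=7, slow++,fast++
slow=7 fast=12: a[fast]=0, fast++
slow=7 fast=13: a[fast]=0, fast++
slow=7 fast=14: a[fast]=0, fast++
slow=7 fast=15: a[fast]=9≠0 swap→a[7]=9, slow++,fast++
slow=8 fast=16: a[fast]=0, fast++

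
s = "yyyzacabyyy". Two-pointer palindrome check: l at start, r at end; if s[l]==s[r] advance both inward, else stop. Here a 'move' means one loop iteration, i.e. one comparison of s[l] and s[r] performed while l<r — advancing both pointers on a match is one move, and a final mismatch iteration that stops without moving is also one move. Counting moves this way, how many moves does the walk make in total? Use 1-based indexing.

4 moves

[1,11] 'y'=='y' → l++,r--
[2,10] 'y'=='y' → l++,r--
[3,9] 'y'=='y' → l++,r--
[4,8] 'z'!='b' → stop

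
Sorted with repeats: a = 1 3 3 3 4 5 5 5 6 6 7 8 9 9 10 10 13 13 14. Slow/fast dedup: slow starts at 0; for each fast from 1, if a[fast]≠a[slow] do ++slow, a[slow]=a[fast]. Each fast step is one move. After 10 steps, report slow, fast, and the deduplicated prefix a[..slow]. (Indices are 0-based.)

slow=5, fast=11, prefix=[1, 3, 4, 5, 6, 7]

(s=0,f=1) a[fast]=3≠a[slow]=1 write a[1]=3 → slow++,fast++
(s=1,f=2) a[fast]=3=a[slow] dup → fast++
(s=1,f=3) a[fast]=3=a[slow] dup → fast++
(s=1,f=4) a[fast]=4≠a[slow]=3 write a[2]=4 → slow++,fast++
(s=2,f=5) a[fast]=5≠a[slow]=4 write a[3]=5 → slow++,fast++
(s=3,f=6) a[fast]=5=a[slow] dup → fast++
(s=3,f=7) a[fast]=5=a[slow] dup → fast++
(s=3,f=8) a[fast]=6≠a[slow]=5 write a[4]=6 → slow++,fast++
(s=4,f=9) a[fast]=6=a[slow] dup → fast++
(s=4,f=10) a[fast]=7≠a[slow]=6 write a[5]=7 → slow++,fast++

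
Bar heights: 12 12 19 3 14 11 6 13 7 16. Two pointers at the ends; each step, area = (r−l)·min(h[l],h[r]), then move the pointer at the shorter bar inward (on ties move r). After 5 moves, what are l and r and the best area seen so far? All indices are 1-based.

l=3, r=7, best area=112

[1,10] min(12,16)*9=108 best=108 * → l++
[2,10] min(12,16)*8=96 best=108 → l++
[3,10] min(19,16)*7=112 best=112 * → r--
[3,9] min(19,7)*6=42 best=112 → r--
[3,8] min(19,13)*5=65 best=112 → r--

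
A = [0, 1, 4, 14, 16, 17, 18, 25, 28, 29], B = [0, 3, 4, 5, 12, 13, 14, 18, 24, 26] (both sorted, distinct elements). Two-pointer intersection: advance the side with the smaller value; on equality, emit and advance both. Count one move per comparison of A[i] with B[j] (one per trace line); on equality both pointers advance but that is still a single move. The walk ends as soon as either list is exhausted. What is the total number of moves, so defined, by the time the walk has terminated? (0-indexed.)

[i=0,j=0] 0==0 emit → i++,j++
[i=1,j=1] 1<3 → i++
[i=2,j=1] 4>3 → j++
[i=2,j=2] 4==4 emit → i++,j++
[i=3,j=3] 14>5 → j++
[i=3,j=4] 14>12 → j++
[i=3,j=5] 14>13 → j++
[i=3,j=6] 14==14 emit → i++,j++
[i=4,j=7] 16<18 → i++
[i=5,j=7] 17<18 → i++
[i=6,j=7] 18==18 emit → i++,j++
[i=7,j=8] 25>24 → j++
[i=7,j=9] 25<26 → i++
[i=8,j=9] 28>26 → j++

14 moves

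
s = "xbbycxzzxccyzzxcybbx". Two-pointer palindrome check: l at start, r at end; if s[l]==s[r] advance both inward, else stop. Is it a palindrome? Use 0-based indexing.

l=0 r=19: 'x'=='x', l++,r--
l=1 r=18: 'b'=='b', l++,r--
l=2 r=17: 'b'=='b', l++,r--
l=3 r=16: 'y'=='y', l++,r--
l=4 r=15: 'c'=='c', l++,r--
l=5 r=14: 'x'=='x', l++,r--
l=6 r=13: 'z'=='z', l++,r--
l=7 r=12: 'z'=='z', l++,r--
l=8 r=11: 'x'!='y', stop

not a palindrome (mismatch at 8,11)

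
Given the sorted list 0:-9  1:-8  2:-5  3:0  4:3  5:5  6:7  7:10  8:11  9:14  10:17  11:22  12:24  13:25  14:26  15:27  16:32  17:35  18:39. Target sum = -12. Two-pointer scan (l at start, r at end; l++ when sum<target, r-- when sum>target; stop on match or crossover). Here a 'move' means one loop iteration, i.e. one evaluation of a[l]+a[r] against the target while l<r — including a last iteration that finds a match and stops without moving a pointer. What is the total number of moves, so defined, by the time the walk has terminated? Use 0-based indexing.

18 moves

[0,18] -9+39=30 >-12 → r--
[0,17] -9+35=26 >-12 → r--
[0,16] -9+32=23 >-12 → r--
[0,15] -9+27=18 >-12 → r--
[0,14] -9+26=17 >-12 → r--
[0,13] -9+25=16 >-12 → r--
[0,12] -9+24=15 >-12 → r--
[0,11] -9+22=13 >-12 → r--
[0,10] -9+17=8 >-12 → r--
[0,9] -9+14=5 >-12 → r--
[0,8] -9+11=2 >-12 → r--
[0,7] -9+10=1 >-12 → r--
[0,6] -9+7=-2 >-12 → r--
[0,5] -9+5=-4 >-12 → r--
[0,4] -9+3=-6 >-12 → r--
[0,3] -9+0=-9 >-12 → r--
[0,2] -9+-5=-14 <-12 → l++
[1,2] -8+-5=-13 <-12 → l++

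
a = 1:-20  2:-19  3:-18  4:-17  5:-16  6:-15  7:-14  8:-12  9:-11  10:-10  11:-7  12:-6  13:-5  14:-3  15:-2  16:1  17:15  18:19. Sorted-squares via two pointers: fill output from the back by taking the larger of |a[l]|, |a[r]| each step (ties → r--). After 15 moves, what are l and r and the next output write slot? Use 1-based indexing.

[1,18] |-20|>|19| out[18]=400 → l++
[2,18] |-19|<=|19| out[17]=361 → r--
[2,17] |-19|>|15| out[16]=361 → l++
[3,17] |-18|>|15| out[15]=324 → l++
[4,17] |-17|>|15| out[14]=289 → l++
[5,17] |-16|>|15| out[13]=256 → l++
[6,17] |-15|<=|15| out[12]=225 → r--
[6,16] |-15|>|1| out[11]=225 → l++
[7,16] |-14|>|1| out[10]=196 → l++
[8,16] |-12|>|1| out[9]=144 → l++
[9,16] |-11|>|1| out[8]=121 → l++
[10,16] |-10|>|1| out[7]=100 → l++
[11,16] |-7|>|1| out[6]=49 → l++
[12,16] |-6|>|1| out[5]=36 → l++
[13,16] |-5|>|1| out[4]=25 → l++

l=14, r=16, next write slot=3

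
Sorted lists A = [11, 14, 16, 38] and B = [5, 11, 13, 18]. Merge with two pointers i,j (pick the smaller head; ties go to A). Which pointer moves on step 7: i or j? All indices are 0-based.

j

i=0 j=0: A[i]=11>B[j]=5 take 5, j++
i=0 j=1: A[i]=11<=B[j]=11 take 11, i++
i=1 j=1: A[i]=14>B[j]=11 take 11, j++
i=1 j=2: A[i]=14>B[j]=13 take 13, j++
i=1 j=3: A[i]=14<=B[j]=18 take 14, i++
i=2 j=3: A[i]=16<=B[j]=18 take 16, i++
i=3 j=3: A[i]=38>B[j]=18 take 18, j++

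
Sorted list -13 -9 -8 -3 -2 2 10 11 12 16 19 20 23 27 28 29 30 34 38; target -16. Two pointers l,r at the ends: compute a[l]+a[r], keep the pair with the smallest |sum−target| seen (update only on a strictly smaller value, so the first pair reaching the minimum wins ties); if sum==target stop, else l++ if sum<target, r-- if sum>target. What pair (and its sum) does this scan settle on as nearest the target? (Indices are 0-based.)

pair (-13, -3) with sum -16 (|Δ|=0)

l=0 r=18: -13+38=25 d=41 *, r--
l=0 r=17: -13+34=21 d=37 *, r--
l=0 r=16: -13+30=17 d=33 *, r--
l=0 r=15: -13+29=16 d=32 *, r--
l=0 r=14: -13+28=15 d=31 *, r--
l=0 r=13: -13+27=14 d=30 *, r--
l=0 r=12: -13+23=10 d=26 *, r--
l=0 r=11: -13+20=7 d=23 *, r--
l=0 r=10: -13+19=6 d=22 *, r--
l=0 r=9: -13+16=3 d=19 *, r--
l=0 r=8: -13+12=-1 d=15 *, r--
l=0 r=7: -13+11=-2 d=14 *, r--
l=0 r=6: -13+10=-3 d=13 *, r--
l=0 r=5: -13+2=-11 d=5 *, r--
l=0 r=4: -13+-2=-15 d=1 *, r--
l=0 r=3: -13+-3=-16 d=0 *, stop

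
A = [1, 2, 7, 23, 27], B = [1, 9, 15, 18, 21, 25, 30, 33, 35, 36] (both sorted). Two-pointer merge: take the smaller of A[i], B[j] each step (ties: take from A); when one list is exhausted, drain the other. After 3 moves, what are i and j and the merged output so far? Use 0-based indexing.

i=2, j=1, merged so far=[1, 1, 2]

[i=0,j=0] A[i]=1<=B[j]=1 take 1 → i++
[i=1,j=0] A[i]=2>B[j]=1 take 1 → j++
[i=1,j=1] A[i]=2<=B[j]=9 take 2 → i++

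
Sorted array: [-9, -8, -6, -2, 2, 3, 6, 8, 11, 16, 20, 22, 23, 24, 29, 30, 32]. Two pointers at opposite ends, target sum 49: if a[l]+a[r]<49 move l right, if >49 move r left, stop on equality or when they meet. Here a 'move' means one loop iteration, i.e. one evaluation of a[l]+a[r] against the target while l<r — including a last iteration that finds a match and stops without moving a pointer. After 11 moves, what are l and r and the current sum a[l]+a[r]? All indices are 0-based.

l=10, r=15, sum=50

[0,16] -9+32=23 <49 → l++
[1,16] -8+32=24 <49 → l++
[2,16] -6+32=26 <49 → l++
[3,16] -2+32=30 <49 → l++
[4,16] 2+32=34 <49 → l++
[5,16] 3+32=35 <49 → l++
[6,16] 6+32=38 <49 → l++
[7,16] 8+32=40 <49 → l++
[8,16] 11+32=43 <49 → l++
[9,16] 16+32=48 <49 → l++
[10,16] 20+32=52 >49 → r--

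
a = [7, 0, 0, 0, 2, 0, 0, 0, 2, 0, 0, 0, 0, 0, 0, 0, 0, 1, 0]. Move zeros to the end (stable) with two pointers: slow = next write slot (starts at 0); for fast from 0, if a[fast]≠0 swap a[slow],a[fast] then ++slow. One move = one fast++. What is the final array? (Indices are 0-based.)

[7, 2, 2, 1, 0, 0, 0, 0, 0, 0, 0, 0, 0, 0, 0, 0, 0, 0, 0]

slow=0 fast=0: a[fast]=7≠0 swap→a[0]=7, slow++,fast++
slow=1 fast=1: a[fast]=0, fast++
slow=1 fast=2: a[fast]=0, fast++
slow=1 fast=3: a[fast]=0, fast++
slow=1 fast=4: a[fast]=2≠0 swap→a[1]=2, slow++,fast++
slow=2 fast=5: a[fast]=0, fast++
slow=2 fast=6: a[fast]=0, fast++
slow=2 fast=7: a[fast]=0, fast++
slow=2 fast=8: a[fast]=2≠0 swap→a[2]=2, slow++,fast++
slow=3 fast=9: a[fast]=0, fast++
slow=3 fast=10: a[fast]=0, fast++
slow=3 fast=11: a[fast]=0, fast++
slow=3 fast=12: a[fast]=0, fast++
slow=3 fast=13: a[fast]=0, fast++
slow=3 fast=14: a[fast]=0, fast++
slow=3 fast=15: a[fast]=0, fast++
slow=3 fast=16: a[fast]=0, fast++
slow=3 fast=17: a[fast]=1≠0 swap→a[3]=1, slow++,fast++
slow=4 fast=18: a[fast]=0, fast++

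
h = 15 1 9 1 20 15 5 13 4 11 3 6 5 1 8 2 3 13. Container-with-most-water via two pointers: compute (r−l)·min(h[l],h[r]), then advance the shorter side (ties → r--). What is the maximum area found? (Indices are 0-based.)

l=0 r=17: min(15,13)*17=221 best=221 *, r--
l=0 r=16: min(15,3)*16=48 best=221, r--
l=0 r=15: min(15,2)*15=30 best=221, r--
l=0 r=14: min(15,8)*14=112 best=221, r--
l=0 r=13: min(15,1)*13=13 best=221, r--
l=0 r=12: min(15,5)*12=60 best=221, r--
l=0 r=11: min(15,6)*11=66 best=221, r--
l=0 r=10: min(15,3)*10=30 best=221, r--
l=0 r=9: min(15,11)*9=99 best=221, r--
l=0 r=8: min(15,4)*8=32 best=221, r--
l=0 r=7: min(15,13)*7=91 best=221, r--
l=0 r=6: min(15,5)*6=30 best=221, r--
l=0 r=5: min(15,15)*5=75 best=221, r--
l=0 r=4: min(15,20)*4=60 best=221, l++
l=1 r=4: min(1,20)*3=3 best=221, l++
l=2 r=4: min(9,20)*2=18 best=221, l++
l=3 r=4: min(1,20)*1=1 best=221, l++

max area = 221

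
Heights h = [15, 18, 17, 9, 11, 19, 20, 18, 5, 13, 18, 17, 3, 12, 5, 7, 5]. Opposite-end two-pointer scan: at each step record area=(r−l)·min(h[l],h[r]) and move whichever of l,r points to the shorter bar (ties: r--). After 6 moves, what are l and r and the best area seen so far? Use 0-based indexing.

l=1, r=11, best area=165

l=0 r=16: min(15,5)*16=80 best=80 *, r--
l=0 r=15: min(15,7)*15=105 best=105 *, r--
l=0 r=14: min(15,5)*14=70 best=105, r--
l=0 r=13: min(15,12)*13=156 best=156 *, r--
l=0 r=12: min(15,3)*12=36 best=156, r--
l=0 r=11: min(15,17)*11=165 best=165 *, l++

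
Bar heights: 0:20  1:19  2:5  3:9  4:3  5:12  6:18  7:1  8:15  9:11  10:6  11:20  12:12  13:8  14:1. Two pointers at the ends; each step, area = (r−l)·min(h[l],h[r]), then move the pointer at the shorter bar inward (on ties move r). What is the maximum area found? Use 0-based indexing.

l=0 r=14: min(20,1)*14=14 best=14 *, r--
l=0 r=13: min(20,8)*13=104 best=104 *, r--
l=0 r=12: min(20,12)*12=144 best=144 *, r--
l=0 r=11: min(20,20)*11=220 best=220 *, r--
l=0 r=10: min(20,6)*10=60 best=220, r--
l=0 r=9: min(20,11)*9=99 best=220, r--
l=0 r=8: min(20,15)*8=120 best=220, r--
l=0 r=7: min(20,1)*7=7 best=220, r--
l=0 r=6: min(20,18)*6=108 best=220, r--
l=0 r=5: min(20,12)*5=60 best=220, r--
l=0 r=4: min(20,3)*4=12 best=220, r--
l=0 r=3: min(20,9)*3=27 best=220, r--
l=0 r=2: min(20,5)*2=10 best=220, r--
l=0 r=1: min(20,19)*1=19 best=220, r--

max area = 220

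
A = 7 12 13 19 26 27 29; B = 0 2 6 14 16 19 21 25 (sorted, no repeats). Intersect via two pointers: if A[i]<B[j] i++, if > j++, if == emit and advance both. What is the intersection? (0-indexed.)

[i=0,j=0] 7>0 → j++
[i=0,j=1] 7>2 → j++
[i=0,j=2] 7>6 → j++
[i=0,j=3] 7<14 → i++
[i=1,j=3] 12<14 → i++
[i=2,j=3] 13<14 → i++
[i=3,j=3] 19>14 → j++
[i=3,j=4] 19>16 → j++
[i=3,j=5] 19==19 emit → i++,j++
[i=4,j=6] 26>21 → j++
[i=4,j=7] 26>25 → j++

intersection = [19]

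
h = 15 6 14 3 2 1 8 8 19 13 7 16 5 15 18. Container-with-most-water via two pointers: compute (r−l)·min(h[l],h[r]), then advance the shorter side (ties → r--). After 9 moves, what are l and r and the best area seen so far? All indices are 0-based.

[0,14] min(15,18)*14=210 best=210 * → l++
[1,14] min(6,18)*13=78 best=210 → l++
[2,14] min(14,18)*12=168 best=210 → l++
[3,14] min(3,18)*11=33 best=210 → l++
[4,14] min(2,18)*10=20 best=210 → l++
[5,14] min(1,18)*9=9 best=210 → l++
[6,14] min(8,18)*8=64 best=210 → l++
[7,14] min(8,18)*7=56 best=210 → l++
[8,14] min(19,18)*6=108 best=210 → r--

l=8, r=13, best area=210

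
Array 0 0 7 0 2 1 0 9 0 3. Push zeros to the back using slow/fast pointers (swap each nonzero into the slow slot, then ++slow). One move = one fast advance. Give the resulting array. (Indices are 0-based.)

[7, 2, 1, 9, 3, 0, 0, 0, 0, 0]

(s=0,f=0) a[fast]=0 → fast++
(s=0,f=1) a[fast]=0 → fast++
(s=0,f=2) a[fast]=7≠0 swap→a[0]=7 → slow++,fast++
(s=1,f=3) a[fast]=0 → fast++
(s=1,f=4) a[fast]=2≠0 swap→a[1]=2 → slow++,fast++
(s=2,f=5) a[fast]=1≠0 swap→a[2]=1 → slow++,fast++
(s=3,f=6) a[fast]=0 → fast++
(s=3,f=7) a[fast]=9≠0 swap→a[3]=9 → slow++,fast++
(s=4,f=8) a[fast]=0 → fast++
(s=4,f=9) a[fast]=3≠0 swap→a[4]=3 → slow++,fast++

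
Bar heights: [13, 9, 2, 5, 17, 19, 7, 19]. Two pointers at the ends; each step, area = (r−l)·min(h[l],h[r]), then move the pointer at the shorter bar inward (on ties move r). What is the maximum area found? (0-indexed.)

l=0 r=7: min(13,19)*7=91 best=91 *, l++
l=1 r=7: min(9,19)*6=54 best=91, l++
l=2 r=7: min(2,19)*5=10 best=91, l++
l=3 r=7: min(5,19)*4=20 best=91, l++
l=4 r=7: min(17,19)*3=51 best=91, l++
l=5 r=7: min(19,19)*2=38 best=91, r--
l=5 r=6: min(19,7)*1=7 best=91, r--

max area = 91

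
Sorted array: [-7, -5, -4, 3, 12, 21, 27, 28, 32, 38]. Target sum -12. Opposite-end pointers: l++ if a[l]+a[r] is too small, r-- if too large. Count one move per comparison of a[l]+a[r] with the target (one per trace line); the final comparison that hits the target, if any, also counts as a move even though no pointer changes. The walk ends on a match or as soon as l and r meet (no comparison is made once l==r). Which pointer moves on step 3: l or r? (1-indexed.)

l=1 r=10: -7+38=31 >-12, r--
l=1 r=9: -7+32=25 >-12, r--
l=1 r=8: -7+28=21 >-12, r--

r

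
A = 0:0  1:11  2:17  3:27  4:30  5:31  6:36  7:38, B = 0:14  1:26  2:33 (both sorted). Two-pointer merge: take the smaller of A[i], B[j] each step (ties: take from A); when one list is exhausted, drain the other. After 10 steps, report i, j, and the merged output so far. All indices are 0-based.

i=7, j=3, merged so far=[0, 11, 14, 17, 26, 27, 30, 31, 33, 36]

[i=0,j=0] A[i]=0<=B[j]=14 take 0 → i++
[i=1,j=0] A[i]=11<=B[j]=14 take 11 → i++
[i=2,j=0] A[i]=17>B[j]=14 take 14 → j++
[i=2,j=1] A[i]=17<=B[j]=26 take 17 → i++
[i=3,j=1] A[i]=27>B[j]=26 take 26 → j++
[i=3,j=2] A[i]=27<=B[j]=33 take 27 → i++
[i=4,j=2] A[i]=30<=B[j]=33 take 30 → i++
[i=5,j=2] A[i]=31<=B[j]=33 take 31 → i++
[i=6,j=2] A[i]=36>B[j]=33 take 33 → j++
[i=6,j=3] B done, take A[i]=36 → i++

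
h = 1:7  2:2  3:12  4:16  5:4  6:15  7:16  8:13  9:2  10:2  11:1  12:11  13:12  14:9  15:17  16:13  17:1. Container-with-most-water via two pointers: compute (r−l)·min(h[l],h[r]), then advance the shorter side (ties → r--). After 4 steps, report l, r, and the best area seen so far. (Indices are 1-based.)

l=1 r=17: min(7,1)*16=16 best=16 *, r--
l=1 r=16: min(7,13)*15=105 best=105 *, l++
l=2 r=16: min(2,13)*14=28 best=105, l++
l=3 r=16: min(12,13)*13=156 best=156 *, l++

l=4, r=16, best area=156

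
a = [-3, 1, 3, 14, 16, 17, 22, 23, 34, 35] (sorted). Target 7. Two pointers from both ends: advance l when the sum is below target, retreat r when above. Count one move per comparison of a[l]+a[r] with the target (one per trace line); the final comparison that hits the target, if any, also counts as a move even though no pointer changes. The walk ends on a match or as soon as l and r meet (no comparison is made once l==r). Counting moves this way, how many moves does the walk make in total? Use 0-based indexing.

l=0 r=9: -3+35=32 >7, r--
l=0 r=8: -3+34=31 >7, r--
l=0 r=7: -3+23=20 >7, r--
l=0 r=6: -3+22=19 >7, r--
l=0 r=5: -3+17=14 >7, r--
l=0 r=4: -3+16=13 >7, r--
l=0 r=3: -3+14=11 >7, r--
l=0 r=2: -3+3=0 <7, l++
l=1 r=2: 1+3=4 <7, l++

9 moves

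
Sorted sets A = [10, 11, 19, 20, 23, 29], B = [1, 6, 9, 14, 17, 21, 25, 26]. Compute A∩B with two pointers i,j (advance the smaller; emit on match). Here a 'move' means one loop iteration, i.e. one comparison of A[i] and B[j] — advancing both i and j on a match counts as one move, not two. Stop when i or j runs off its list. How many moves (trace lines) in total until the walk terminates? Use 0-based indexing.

13 moves

i=0 j=0: 10>1, j++
i=0 j=1: 10>6, j++
i=0 j=2: 10>9, j++
i=0 j=3: 10<14, i++
i=1 j=3: 11<14, i++
i=2 j=3: 19>14, j++
i=2 j=4: 19>17, j++
i=2 j=5: 19<21, i++
i=3 j=5: 20<21, i++
i=4 j=5: 23>21, j++
i=4 j=6: 23<25, i++
i=5 j=6: 29>25, j++
i=5 j=7: 29>26, j++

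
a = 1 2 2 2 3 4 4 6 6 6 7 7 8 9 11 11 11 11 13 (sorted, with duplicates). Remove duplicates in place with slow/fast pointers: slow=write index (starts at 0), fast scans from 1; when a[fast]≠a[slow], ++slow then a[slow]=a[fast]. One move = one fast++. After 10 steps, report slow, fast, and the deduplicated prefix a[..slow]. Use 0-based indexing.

slow=5, fast=11, prefix=[1, 2, 3, 4, 6, 7]

(s=0,f=1) a[fast]=2≠a[slow]=1 write a[1]=2 → slow++,fast++
(s=1,f=2) a[fast]=2=a[slow] dup → fast++
(s=1,f=3) a[fast]=2=a[slow] dup → fast++
(s=1,f=4) a[fast]=3≠a[slow]=2 write a[2]=3 → slow++,fast++
(s=2,f=5) a[fast]=4≠a[slow]=3 write a[3]=4 → slow++,fast++
(s=3,f=6) a[fast]=4=a[slow] dup → fast++
(s=3,f=7) a[fast]=6≠a[slow]=4 write a[4]=6 → slow++,fast++
(s=4,f=8) a[fast]=6=a[slow] dup → fast++
(s=4,f=9) a[fast]=6=a[slow] dup → fast++
(s=4,f=10) a[fast]=7≠a[slow]=6 write a[5]=7 → slow++,fast++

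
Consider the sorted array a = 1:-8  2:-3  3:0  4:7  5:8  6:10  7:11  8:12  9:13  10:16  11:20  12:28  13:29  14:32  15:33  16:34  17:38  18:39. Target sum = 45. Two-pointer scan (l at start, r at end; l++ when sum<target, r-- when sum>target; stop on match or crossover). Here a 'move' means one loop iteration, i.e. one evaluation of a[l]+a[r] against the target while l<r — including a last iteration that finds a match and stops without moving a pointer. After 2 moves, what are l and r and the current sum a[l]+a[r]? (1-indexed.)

l=1 r=18: -8+39=31 <45, l++
l=2 r=18: -3+39=36 <45, l++

l=3, r=18, sum=39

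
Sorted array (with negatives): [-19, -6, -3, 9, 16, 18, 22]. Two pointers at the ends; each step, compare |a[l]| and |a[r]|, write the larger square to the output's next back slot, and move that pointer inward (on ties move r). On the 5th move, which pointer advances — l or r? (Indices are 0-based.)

r

[0,6] |-19|<=|22| out[6]=484 → r--
[0,5] |-19|>|18| out[5]=361 → l++
[1,5] |-6|<=|18| out[4]=324 → r--
[1,4] |-6|<=|16| out[3]=256 → r--
[1,3] |-6|<=|9| out[2]=81 → r--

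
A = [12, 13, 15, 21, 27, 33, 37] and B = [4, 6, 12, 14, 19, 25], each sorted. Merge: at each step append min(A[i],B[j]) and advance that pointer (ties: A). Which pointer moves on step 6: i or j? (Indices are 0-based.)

j

i=0 j=0: A[i]=12>B[j]=4 take 4, j++
i=0 j=1: A[i]=12>B[j]=6 take 6, j++
i=0 j=2: A[i]=12<=B[j]=12 take 12, i++
i=1 j=2: A[i]=13>B[j]=12 take 12, j++
i=1 j=3: A[i]=13<=B[j]=14 take 13, i++
i=2 j=3: A[i]=15>B[j]=14 take 14, j++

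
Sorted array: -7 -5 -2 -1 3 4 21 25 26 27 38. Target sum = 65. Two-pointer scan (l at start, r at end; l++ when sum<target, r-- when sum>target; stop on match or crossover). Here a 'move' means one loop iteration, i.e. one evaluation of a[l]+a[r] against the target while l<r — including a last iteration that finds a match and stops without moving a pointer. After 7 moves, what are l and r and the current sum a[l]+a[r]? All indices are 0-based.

[0,10] -7+38=31 <65 → l++
[1,10] -5+38=33 <65 → l++
[2,10] -2+38=36 <65 → l++
[3,10] -1+38=37 <65 → l++
[4,10] 3+38=41 <65 → l++
[5,10] 4+38=42 <65 → l++
[6,10] 21+38=59 <65 → l++

l=7, r=10, sum=63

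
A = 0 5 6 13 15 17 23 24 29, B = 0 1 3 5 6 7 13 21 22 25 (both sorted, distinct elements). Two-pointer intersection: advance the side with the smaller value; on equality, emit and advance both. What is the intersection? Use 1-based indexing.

[i=1,j=1] 0==0 emit → i++,j++
[i=2,j=2] 5>1 → j++
[i=2,j=3] 5>3 → j++
[i=2,j=4] 5==5 emit → i++,j++
[i=3,j=5] 6==6 emit → i++,j++
[i=4,j=6] 13>7 → j++
[i=4,j=7] 13==13 emit → i++,j++
[i=5,j=8] 15<21 → i++
[i=6,j=8] 17<21 → i++
[i=7,j=8] 23>21 → j++
[i=7,j=9] 23>22 → j++
[i=7,j=10] 23<25 → i++
[i=8,j=10] 24<25 → i++
[i=9,j=10] 29>25 → j++

intersection = [0, 5, 6, 13]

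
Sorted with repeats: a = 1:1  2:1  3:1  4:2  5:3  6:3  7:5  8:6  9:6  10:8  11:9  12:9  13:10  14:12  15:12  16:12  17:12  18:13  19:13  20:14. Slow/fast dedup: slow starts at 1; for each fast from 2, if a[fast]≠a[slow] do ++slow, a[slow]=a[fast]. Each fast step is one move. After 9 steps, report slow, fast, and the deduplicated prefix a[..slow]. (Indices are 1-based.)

slow=6, fast=11, prefix=[1, 2, 3, 5, 6, 8]

slow=1 fast=2: a[fast]=1=a[slow] dup, fast++
slow=1 fast=3: a[fast]=1=a[slow] dup, fast++
slow=1 fast=4: a[fast]=2≠a[slow]=1 write a[2]=2, slow++,fast++
slow=2 fast=5: a[fast]=3≠a[slow]=2 write a[3]=3, slow++,fast++
slow=3 fast=6: a[fast]=3=a[slow] dup, fast++
slow=3 fast=7: a[fast]=5≠a[slow]=3 write a[4]=5, slow++,fast++
slow=4 fast=8: a[fast]=6≠a[slow]=5 write a[5]=6, slow++,fast++
slow=5 fast=9: a[fast]=6=a[slow] dup, fast++
slow=5 fast=10: a[fast]=8≠a[slow]=6 write a[6]=8, slow++,fast++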